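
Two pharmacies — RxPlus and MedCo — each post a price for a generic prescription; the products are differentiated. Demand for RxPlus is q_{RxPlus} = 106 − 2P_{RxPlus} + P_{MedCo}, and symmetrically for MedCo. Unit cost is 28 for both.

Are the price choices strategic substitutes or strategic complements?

RxPlus's profit: π = (P_{RxPlus} − 28)(106 − 2P_{RxPlus} + P_{MedCo}).
∂π/∂P_{RxPlus} = 162 − 4P_{RxPlus} + P_{MedCo} = 0 ⇒ P_{RxPlus} = 40.5 + 0.25P_{MedCo}.
The best-response slope dP_{RxPlus}/dP_{MedCo} = 0.25 > 0: the reaction function is upward-sloping, so the choices are strategic complements.

strategic complements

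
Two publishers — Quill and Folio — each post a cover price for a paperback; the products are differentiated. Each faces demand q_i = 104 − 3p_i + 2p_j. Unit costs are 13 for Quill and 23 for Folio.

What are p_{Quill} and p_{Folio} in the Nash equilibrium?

37.625, 41.375

Quill's profit: π = (p_{Quill} − 13)(104 − 3p_{Quill} + 2p_{Folio}).
∂π/∂p_{Quill} = 143 − 6p_{Quill} + 2p_{Folio} = 0 ⇒ p_{Quill} = 143/6 + (1/3)p_{Folio}.
Similarly p_{Folio} = 173/6 + (1/3)p_{Quill}.
Solving the two reaction functions simultaneously: (1 − (1/3)(1/3))p_{Quill} = 143/6 + (1/3)·(173/6), so (8/9)p_{Quill} = 301/9 and p_{Quill} = 37.625.
Then p_{Folio} = 173/6 + (1/3)·37.625 = 41.375.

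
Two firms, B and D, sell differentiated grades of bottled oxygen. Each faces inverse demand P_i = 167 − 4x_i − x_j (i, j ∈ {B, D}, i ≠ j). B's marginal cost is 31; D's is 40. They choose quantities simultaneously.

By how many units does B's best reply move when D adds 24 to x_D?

-3

Firm B's profit: π = x_B(167 − 4x_B − x_D) − 31x_B.
∂π/∂x_B = 136 − 8x_B − x_D = 0 ⇒ x_B = 17 − 0.125x_D.
The reaction-function slope is −0.125, so a 24-unit rise in x_D moves x_B by −0.125 × 24 = −3. B's best response falls — the actions are strategic substitutes.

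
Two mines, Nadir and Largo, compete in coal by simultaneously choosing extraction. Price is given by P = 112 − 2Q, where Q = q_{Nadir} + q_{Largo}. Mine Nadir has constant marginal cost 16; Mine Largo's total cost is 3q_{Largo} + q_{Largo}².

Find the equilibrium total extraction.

30.1

Mine Nadir's profit: π = q_{Nadir}(112 − 2(q_{Nadir} + q_{Largo})) − 16q_{Nadir}.
∂π/∂q_{Nadir} = 96 − 4q_{Nadir} − 2q_{Largo} = 0, so q_{Nadir} = 24 − 0.5q_{Largo}.
For Largo: ∂π/∂q_{Largo} = 109 − 6q_{Largo} − 2q_{Nadir} = 0 ⇒ q_{Largo} = 109/6 − (1/3)q_{Nadir}.
Substituting the second reaction function into the first: q_{Nadir} = 24 − 0.5(109/6 − (1/3)q_{Nadir}), which gives (5/6)q_{Nadir} = 179/12 ⇒ q_{Nadir} = 17.9.
Then q_{Largo} = 109/6 − (1/3)·17.9 = 12.2.
Total extraction: 17.9 + 12.2 = 30.1.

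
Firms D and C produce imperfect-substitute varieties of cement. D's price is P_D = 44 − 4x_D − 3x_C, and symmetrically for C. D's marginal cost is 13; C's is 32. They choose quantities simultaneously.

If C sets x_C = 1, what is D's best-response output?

Firm D's profit: π = x_D(44 − 4x_D − 3x_C) − 13x_D.
∂π/∂x_D = 31 − 8x_D − 3x_C = 0 ⇒ x_D = 3.875 − 0.375x_C.
At x_C = 1: x_D = 3.875 − 0.375·1 = 3.5.

3.5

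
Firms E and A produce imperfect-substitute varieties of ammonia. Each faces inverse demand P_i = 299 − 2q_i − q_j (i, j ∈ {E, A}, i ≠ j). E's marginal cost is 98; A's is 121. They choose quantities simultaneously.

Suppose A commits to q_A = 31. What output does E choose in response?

42.5

Firm E's profit: π = q_E(299 − 2q_E − q_A) − 98q_E.
∂π/∂q_E = 201 − 4q_E − q_A = 0 ⇒ q_E = 50.25 − 0.25q_A.
At q_A = 31: q_E = 50.25 − 0.25·31 = 42.5.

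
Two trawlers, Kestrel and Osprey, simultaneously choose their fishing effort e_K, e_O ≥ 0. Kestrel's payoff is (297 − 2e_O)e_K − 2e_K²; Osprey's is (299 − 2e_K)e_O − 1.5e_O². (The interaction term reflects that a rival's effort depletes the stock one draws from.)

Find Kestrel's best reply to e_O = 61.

Expanding Kestrel's payoff: 297e_K − 2e_Oe_K − 2e_K².
∂π/∂e_K = 297 − 2e_O − 4e_K = 0, so e_K = 74.25 − 0.5e_O.
At e_O = 61: e_K = 74.25 − 0.5·61 = 43.75.

43.75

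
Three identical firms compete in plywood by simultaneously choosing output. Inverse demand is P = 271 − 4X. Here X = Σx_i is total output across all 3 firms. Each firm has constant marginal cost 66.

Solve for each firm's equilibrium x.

A representative firm's profit is π_i = x_i(271 − 4X) − 66x_i, with X = x_i + Σ_{j≠i} x_j.
First-order condition: 205 − 8x_i − 4Σ_{j≠i} x_j = 0.
With identical firms, set every x_j = x: then 205 − 8x − 8x = 0, i.e. x = 205/16 = 12.8125.

12.8125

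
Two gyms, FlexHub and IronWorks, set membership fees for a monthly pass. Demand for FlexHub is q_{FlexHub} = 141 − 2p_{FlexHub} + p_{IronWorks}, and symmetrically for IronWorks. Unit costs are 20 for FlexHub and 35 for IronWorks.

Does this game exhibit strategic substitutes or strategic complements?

FlexHub's profit: π = (p_{FlexHub} − 20)(141 − 2p_{FlexHub} + p_{IronWorks}).
∂π/∂p_{FlexHub} = 181 − 4p_{FlexHub} + p_{IronWorks} = 0 ⇒ p_{FlexHub} = 45.25 + 0.25p_{IronWorks}.
The best-response slope dp_{FlexHub}/dp_{IronWorks} = 0.25 > 0: the reaction function is upward-sloping, so the choices are strategic complements.

strategic complements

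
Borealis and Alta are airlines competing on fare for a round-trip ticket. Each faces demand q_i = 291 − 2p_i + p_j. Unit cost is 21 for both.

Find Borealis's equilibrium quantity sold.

Borealis's profit: π = (p_{Borealis} − 21)(291 − 2p_{Borealis} + p_{Alta}).
∂π/∂p_{Borealis} = 333 − 4p_{Borealis} + p_{Alta} = 0 ⇒ p_{Borealis} = 83.25 + 0.25p_{Alta}.
Setting p_{Borealis} = p_{Alta} in the reaction function: p_{Borealis} = 83.25 + 0.25p_{Borealis}, so p_{Borealis} = 83.25 / 0.75 = 111.
q_{Borealis} = 291 − 2·111 + 111 = 180.

180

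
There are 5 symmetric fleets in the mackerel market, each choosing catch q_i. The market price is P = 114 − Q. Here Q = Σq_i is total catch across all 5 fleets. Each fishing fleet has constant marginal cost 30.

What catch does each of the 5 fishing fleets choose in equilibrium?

14

A representative fishing fleet's profit is π_i = q_i(114 − Q) − 30q_i, with Q = q_i + Σ_{j≠i} q_j.
First-order condition: 84 − 2q_i − Σ_{j≠i} q_j = 0.
With identical fishing fleets, set every q_j = q: then 84 − 2q − 4q = 0, i.e. q = 84/6 = 14.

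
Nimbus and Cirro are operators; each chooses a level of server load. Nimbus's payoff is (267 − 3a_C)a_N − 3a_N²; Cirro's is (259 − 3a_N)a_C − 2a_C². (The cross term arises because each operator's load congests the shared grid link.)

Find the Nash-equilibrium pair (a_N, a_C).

Expanding Nimbus's payoff: 267a_N − 3a_Ca_N − 3a_N².
∂π/∂a_N = 267 − 3a_C − 6a_N = 0, so a_N = 44.5 − 0.5a_C.
Likewise for Cirro: a_C = 64.75 − 0.75a_N.
Solving the two reaction functions simultaneously: (1 − (−0.5)(−0.75))a_N = 44.5 − 0.5·64.75, so 0.625a_N = 12.125 and a_N = 19.4.
Then a_C = 64.75 − 0.75·19.4 = 50.2.

19.4, 50.2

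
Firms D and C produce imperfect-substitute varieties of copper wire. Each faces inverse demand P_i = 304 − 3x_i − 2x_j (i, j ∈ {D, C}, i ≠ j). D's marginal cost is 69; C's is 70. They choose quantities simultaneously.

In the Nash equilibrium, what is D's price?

157.3125

Firm D's profit: π = x_D(304 − 3x_D − 2x_C) − 69x_D.
∂π/∂x_D = 235 − 6x_D − 2x_C = 0 ⇒ x_D = 235/6 − (1/3)x_C.
Similarly x_C = 39 − (1/3)x_D.
Plugging x_C into D's best response: x_D = 235/6 − (1/3)(39 − (1/3)x_D) ⇒ (8/9)x_D = 157/6, so x_D = 29.4375.
Then x_C = 39 − (1/3)·29.4375 = 29.1875.
P_D = 304 − 3·29.4375 − 2·29.1875 = 157.3125.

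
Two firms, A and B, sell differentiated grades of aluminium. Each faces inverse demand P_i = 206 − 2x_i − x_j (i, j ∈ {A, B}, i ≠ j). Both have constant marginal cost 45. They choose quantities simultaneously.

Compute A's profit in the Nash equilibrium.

2073.68

Firm A's profit: π = x_A(206 − 2x_A − x_B) − 45x_A.
∂π/∂x_A = 161 − 4x_A − x_B = 0 ⇒ x_A = 40.25 − 0.25x_B.
The game is symmetric, so in equilibrium x_B = x_A: the reaction function gives 1.25x_A = 40.25, hence x_A = 32.2.
P_A = 206 − 2·32.2 − 32.2 = 109.4.
Profit = (109.4 − 45)·32.2 = 2073.68.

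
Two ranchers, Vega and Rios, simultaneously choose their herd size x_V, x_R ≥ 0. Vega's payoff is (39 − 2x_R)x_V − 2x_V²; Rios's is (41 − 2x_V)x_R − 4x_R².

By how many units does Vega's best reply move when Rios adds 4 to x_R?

-2

Expanding Vega's payoff: 39x_V − 2x_Rx_V − 2x_V².
∂π/∂x_V = 39 − 2x_R − 4x_V = 0, so x_V = 9.75 − 0.5x_R.
The reaction-function slope is −0.5, so a 4-unit rise in x_R moves x_V by −0.5 × 4 = −2. Vega's best response falls — the actions are strategic substitutes.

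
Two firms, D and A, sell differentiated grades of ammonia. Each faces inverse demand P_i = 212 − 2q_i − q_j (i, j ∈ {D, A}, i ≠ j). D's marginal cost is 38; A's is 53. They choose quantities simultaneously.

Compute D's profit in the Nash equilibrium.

2563.28

Firm D's profit: π = q_D(212 − 2q_D − q_A) − 38q_D.
∂π/∂q_D = 174 − 4q_D − q_A = 0 ⇒ q_D = 43.5 − 0.25q_A.
Similarly q_A = 39.75 − 0.25q_D.
Plugging q_A into D's best response: q_D = 43.5 − 0.25(39.75 − 0.25q_D) ⇒ 0.9375q_D = 33.5625, so q_D = 35.8.
Then q_A = 39.75 − 0.25·35.8 = 30.8.
P_D = 212 − 2·35.8 − 30.8 = 109.6.
Profit = (109.6 − 38)·35.8 = 2563.28.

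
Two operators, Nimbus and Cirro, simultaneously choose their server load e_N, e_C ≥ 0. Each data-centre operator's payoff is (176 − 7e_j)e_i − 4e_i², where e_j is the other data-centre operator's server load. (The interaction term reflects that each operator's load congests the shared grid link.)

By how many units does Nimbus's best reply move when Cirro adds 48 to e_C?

Nimbus's payoff is (176 − 7e_C)e_N − 4e_N².
∂π/∂e_N = 176 − 7e_C − 8e_N = 0, so e_N = 22 − 0.875e_C.
The reaction-function slope is −0.875, so a 48-unit rise in e_C moves e_N by −0.875 × 48 = −42. Nimbus's best response falls — the actions are strategic substitutes.

-42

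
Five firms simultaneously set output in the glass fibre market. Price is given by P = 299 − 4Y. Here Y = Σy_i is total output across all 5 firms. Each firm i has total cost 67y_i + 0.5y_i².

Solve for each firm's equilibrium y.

A representative firm's profit is π_i = y_i(299 − 4Y) − 67y_i − 0.5y_i², with Y = y_i + Σ_{j≠i} y_j.
First-order condition: 232 − 9y_i − 4Σ_{j≠i} y_j = 0.
Imposing symmetry (y_j = y for all j) turns Σ_{j≠i} y_j into 4y, so 232 = 25y and y = 9.28.

9.28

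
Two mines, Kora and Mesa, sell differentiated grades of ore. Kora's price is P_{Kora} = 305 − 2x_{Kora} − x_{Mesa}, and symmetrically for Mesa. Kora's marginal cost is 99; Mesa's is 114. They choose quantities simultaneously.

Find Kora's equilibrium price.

183.4

Mine Kora's profit: π = x_{Kora}(305 − 2x_{Kora} − x_{Mesa}) − 99x_{Kora}.
∂π/∂x_{Kora} = 206 − 4x_{Kora} − x_{Mesa} = 0 ⇒ x_{Kora} = 51.5 − 0.25x_{Mesa}.
Similarly x_{Mesa} = 47.75 − 0.25x_{Kora}.
Substituting the second reaction function into the first: x_{Kora} = 51.5 − 0.25(47.75 − 0.25x_{Kora}), which gives 0.9375x_{Kora} = 39.5625 ⇒ x_{Kora} = 42.2.
Then x_{Mesa} = 47.75 − 0.25·42.2 = 37.2.
P_{Kora} = 305 − 2·42.2 − 37.2 = 183.4.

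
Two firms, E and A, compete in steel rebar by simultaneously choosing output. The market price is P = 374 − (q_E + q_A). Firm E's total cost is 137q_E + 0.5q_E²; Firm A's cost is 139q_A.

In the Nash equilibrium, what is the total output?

Firm E's profit: π = q_E(374 − (q_E + q_A)) − 137q_E − 0.5q_E².
∂π/∂q_E = 237 − 3q_E − q_A = 0, so q_E = 79 − (1/3)q_A.
For A: ∂π/∂q_A = 235 − 2q_A − q_E = 0 ⇒ q_A = 117.5 − 0.5q_E.
Substituting the second reaction function into the first: q_E = 79 − (1/3)(117.5 − 0.5q_E), which gives (5/6)q_E = 239/6 ⇒ q_E = 47.8.
Then q_A = 117.5 − 0.5·47.8 = 93.6.
Total output: 47.8 + 93.6 = 141.4.

141.4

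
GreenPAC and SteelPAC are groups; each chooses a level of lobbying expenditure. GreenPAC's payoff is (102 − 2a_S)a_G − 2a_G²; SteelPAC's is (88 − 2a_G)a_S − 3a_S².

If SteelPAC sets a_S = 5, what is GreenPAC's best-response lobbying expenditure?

Expanding GreenPAC's payoff: 102a_G − 2a_Sa_G − 2a_G².
∂π/∂a_G = 102 − 2a_S − 4a_G = 0, so a_G = 25.5 − 0.5a_S.
At a_S = 5: a_G = 25.5 − 0.5·5 = 23.

23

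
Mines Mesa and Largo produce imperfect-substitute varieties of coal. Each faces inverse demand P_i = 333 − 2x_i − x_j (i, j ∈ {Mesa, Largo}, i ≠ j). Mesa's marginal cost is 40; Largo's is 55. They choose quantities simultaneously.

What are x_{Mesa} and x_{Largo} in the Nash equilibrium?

59.6, 54.6

Mine Mesa's profit: π = x_{Mesa}(333 − 2x_{Mesa} − x_{Largo}) − 40x_{Mesa}.
∂π/∂x_{Mesa} = 293 − 4x_{Mesa} − x_{Largo} = 0 ⇒ x_{Mesa} = 73.25 − 0.25x_{Largo}.
Similarly x_{Largo} = 69.5 − 0.25x_{Mesa}.
Plugging x_{Largo} into Mesa's best response: x_{Mesa} = 73.25 − 0.25(69.5 − 0.25x_{Mesa}) ⇒ 0.9375x_{Mesa} = 55.875, so x_{Mesa} = 59.6.
Then x_{Largo} = 69.5 − 0.25·59.6 = 54.6.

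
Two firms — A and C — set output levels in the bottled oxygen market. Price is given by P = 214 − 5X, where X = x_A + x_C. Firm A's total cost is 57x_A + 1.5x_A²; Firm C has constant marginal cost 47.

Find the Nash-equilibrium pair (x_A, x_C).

Firm A's profit: π = x_A(214 − 5(x_A + x_C)) − 57x_A − 1.5x_A².
∂π/∂x_A = 157 − 13x_A − 5x_C = 0, so x_A = 157/13 − (5/13)x_C.
For C: ∂π/∂x_C = 167 − 10x_C − 5x_A = 0 ⇒ x_C = 16.7 − 0.5x_A.
Solving the two reaction functions simultaneously: (1 − (−5/13)(−0.5))x_A = 157/13 − (5/13)·16.7, so (21/26)x_A = 147/26 and x_A = 7.
Then x_C = 16.7 − 0.5·7 = 13.2.

7, 13.2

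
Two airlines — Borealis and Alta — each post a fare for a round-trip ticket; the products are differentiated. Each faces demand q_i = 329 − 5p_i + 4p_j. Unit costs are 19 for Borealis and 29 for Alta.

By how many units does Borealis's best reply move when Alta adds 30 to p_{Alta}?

Borealis's profit: π = (p_{Borealis} − 19)(329 − 5p_{Borealis} + 4p_{Alta}).
∂π/∂p_{Borealis} = 424 − 10p_{Borealis} + 4p_{Alta} = 0 ⇒ p_{Borealis} = 42.4 + 0.4p_{Alta}.
The reaction-function slope is 0.4, so a 30-unit rise in p_{Alta} moves p_{Borealis} by 0.4 × 30 = 12. Borealis's best response rises — the actions are strategic complements.

12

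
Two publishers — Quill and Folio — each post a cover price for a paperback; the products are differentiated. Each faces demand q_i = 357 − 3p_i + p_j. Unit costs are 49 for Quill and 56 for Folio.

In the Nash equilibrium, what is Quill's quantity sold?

Quill's profit: π = (p_{Quill} − 49)(357 − 3p_{Quill} + p_{Folio}).
∂π/∂p_{Quill} = 504 − 6p_{Quill} + p_{Folio} = 0 ⇒ p_{Quill} = 84 + (1/6)p_{Folio}.
Similarly p_{Folio} = 87.5 + (1/6)p_{Quill}.
Plugging p_{Folio} into Quill's best response: p_{Quill} = 84 + (1/6)(87.5 + (1/6)p_{Quill}) ⇒ (35/36)p_{Quill} = 1183/12, so p_{Quill} = 101.4.
Then p_{Folio} = 87.5 + (1/6)·101.4 = 104.4.
q_{Quill} = 357 − 3·101.4 + 104.4 = 157.2.

157.2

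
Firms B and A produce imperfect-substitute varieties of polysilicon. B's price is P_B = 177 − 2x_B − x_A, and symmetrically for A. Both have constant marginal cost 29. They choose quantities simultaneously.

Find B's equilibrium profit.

1752.32

Firm B's profit: π = x_B(177 − 2x_B − x_A) − 29x_B.
∂π/∂x_B = 148 − 4x_B − x_A = 0 ⇒ x_B = 37 − 0.25x_A.
The game is symmetric, so in equilibrium x_A = x_B: the reaction function gives 1.25x_B = 37, hence x_B = 29.6.
P_B = 177 − 2·29.6 − 29.6 = 88.2.
Profit = (88.2 − 29)·29.6 = 1752.32.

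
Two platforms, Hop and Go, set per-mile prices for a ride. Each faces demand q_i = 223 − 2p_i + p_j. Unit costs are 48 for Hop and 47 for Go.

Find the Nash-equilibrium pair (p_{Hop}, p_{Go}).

106.2, 105.8

Hop's profit: π = (p_{Hop} − 48)(223 − 2p_{Hop} + p_{Go}).
∂π/∂p_{Hop} = 319 − 4p_{Hop} + p_{Go} = 0 ⇒ p_{Hop} = 79.75 + 0.25p_{Go}.
Similarly p_{Go} = 79.25 + 0.25p_{Hop}.
Plugging p_{Go} into Hop's best response: p_{Hop} = 79.75 + 0.25(79.25 + 0.25p_{Hop}) ⇒ 0.9375p_{Hop} = 99.5625, so p_{Hop} = 106.2.
Then p_{Go} = 79.25 + 0.25·106.2 = 105.8.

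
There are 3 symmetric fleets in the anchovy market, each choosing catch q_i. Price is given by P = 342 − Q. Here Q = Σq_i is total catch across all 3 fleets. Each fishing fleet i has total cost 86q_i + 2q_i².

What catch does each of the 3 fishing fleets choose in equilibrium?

32

A representative fishing fleet's profit is π_i = q_i(342 − Q) − 86q_i − 2q_i², with Q = q_i + Σ_{j≠i} q_j.
First-order condition: 256 − 6q_i − Σ_{j≠i} q_j = 0.
In a symmetric equilibrium every fishing fleet chooses the same q, so Σ_{j≠i} q_j = 2q. The condition becomes 256 − 8q = 0, giving q = 256/8 = 32.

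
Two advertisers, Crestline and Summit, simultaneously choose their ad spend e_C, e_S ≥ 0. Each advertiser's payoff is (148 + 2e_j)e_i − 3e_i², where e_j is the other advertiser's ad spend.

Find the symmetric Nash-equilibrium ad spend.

37

Crestline's payoff is (148 + 2e_S)e_C − 3e_C².
∂π/∂e_C = 148 + 2e_S − 6e_C = 0, so e_C = 74/3 + (1/3)e_S.
The game is symmetric, so in equilibrium e_S = e_C: the reaction function gives (2/3)e_C = 74/3, hence e_C = 37.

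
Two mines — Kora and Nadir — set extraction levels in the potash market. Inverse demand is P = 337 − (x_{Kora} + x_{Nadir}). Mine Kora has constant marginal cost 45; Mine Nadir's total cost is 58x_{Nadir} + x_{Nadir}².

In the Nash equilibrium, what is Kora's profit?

Mine Kora's profit: π = x_{Kora}(337 − (x_{Kora} + x_{Nadir})) − 45x_{Kora}.
∂π/∂x_{Kora} = 292 − 2x_{Kora} − x_{Nadir} = 0, so x_{Kora} = 146 − 0.5x_{Nadir}.
For Nadir: ∂π/∂x_{Nadir} = 279 − 4x_{Nadir} − x_{Kora} = 0 ⇒ x_{Nadir} = 69.75 − 0.25x_{Kora}.
Solving the two reaction functions simultaneously: (1 − (−0.5)(−0.25))x_{Kora} = 146 − 0.5·69.75, so 0.875x_{Kora} = 111.125 and x_{Kora} = 127.
Then x_{Nadir} = 69.75 − 0.25·127 = 38.
Price P = 337 − 165 = 172.
Kora's profit: (172 − 45)·127 = 16129.

16129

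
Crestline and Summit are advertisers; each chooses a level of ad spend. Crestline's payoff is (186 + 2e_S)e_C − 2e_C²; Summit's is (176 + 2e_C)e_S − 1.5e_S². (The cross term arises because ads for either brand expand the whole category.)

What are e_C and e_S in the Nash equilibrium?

Expanding Crestline's payoff: 186e_C + 2e_Se_C − 2e_C².
∂π/∂e_C = 186 + 2e_S − 4e_C = 0, so e_C = 46.5 + 0.5e_S.
Likewise for Summit: e_S = 176/3 + (2/3)e_C.
Solving the two reaction functions simultaneously: (1 − (0.5)(2/3))e_C = 46.5 + 0.5·(176/3), so (2/3)e_C = 455/6 and e_C = 113.75.
Then e_S = 176/3 + (2/3)·113.75 = 134.5.

113.75, 134.5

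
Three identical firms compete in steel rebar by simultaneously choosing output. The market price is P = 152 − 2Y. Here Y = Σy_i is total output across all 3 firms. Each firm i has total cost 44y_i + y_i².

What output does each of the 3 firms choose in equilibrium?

A representative firm's profit is π_i = y_i(152 − 2Y) − 44y_i − y_i², with Y = y_i + Σ_{j≠i} y_j.
First-order condition: 108 − 6y_i − 2Σ_{j≠i} y_j = 0.
In a symmetric equilibrium every firm chooses the same y, so Σ_{j≠i} y_j = 2y. The condition becomes 108 − 10y = 0, giving y = 108/10 = 10.8.

10.8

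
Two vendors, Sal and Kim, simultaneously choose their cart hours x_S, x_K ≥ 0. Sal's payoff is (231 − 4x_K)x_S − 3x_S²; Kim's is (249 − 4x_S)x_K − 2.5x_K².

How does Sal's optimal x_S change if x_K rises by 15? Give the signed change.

-10

Expanding Sal's payoff: 231x_S − 4x_Kx_S − 3x_S².
∂π/∂x_S = 231 − 4x_K − 6x_S = 0, so x_S = 38.5 − (2/3)x_K.
The reaction-function slope is −2/3, so a 15-unit rise in x_K moves x_S by −2/3 × 15 = −10. Sal's best response falls — the actions are strategic substitutes.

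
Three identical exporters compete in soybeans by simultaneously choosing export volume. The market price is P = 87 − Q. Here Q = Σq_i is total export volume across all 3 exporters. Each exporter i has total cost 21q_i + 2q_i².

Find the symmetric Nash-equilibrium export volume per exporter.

8.25

A representative exporter's profit is π_i = q_i(87 − Q) − 21q_i − 2q_i², with Q = q_i + Σ_{j≠i} q_j.
First-order condition: 66 − 6q_i − Σ_{j≠i} q_j = 0.
In a symmetric equilibrium every exporter chooses the same q, so Σ_{j≠i} q_j = 2q. The condition becomes 66 − 8q = 0, giving q = 66/8 = 8.25.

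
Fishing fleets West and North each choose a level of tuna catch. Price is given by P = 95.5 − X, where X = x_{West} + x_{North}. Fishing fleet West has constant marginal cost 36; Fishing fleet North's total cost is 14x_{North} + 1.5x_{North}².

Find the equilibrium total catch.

Fishing fleet West's profit: π = x_{West}(95.5 − (x_{West} + x_{North})) − 36x_{West}.
∂π/∂x_{West} = 59.5 − 2x_{West} − x_{North} = 0, so x_{West} = 29.75 − 0.5x_{North}.
For North: ∂π/∂x_{North} = 81.5 − 5x_{North} − x_{West} = 0 ⇒ x_{North} = 16.3 − 0.2x_{West}.
Solving the two reaction functions simultaneously: (1 − (−0.5)(−0.2))x_{West} = 29.75 − 0.5·16.3, so 0.9x_{West} = 21.6 and x_{West} = 24.
Then x_{North} = 16.3 − 0.2·24 = 11.5.
Total catch: 24 + 11.5 = 35.5.

35.5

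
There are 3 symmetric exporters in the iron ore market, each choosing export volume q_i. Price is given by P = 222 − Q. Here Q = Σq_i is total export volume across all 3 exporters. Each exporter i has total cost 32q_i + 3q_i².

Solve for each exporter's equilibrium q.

19

A representative exporter's profit is π_i = q_i(222 − Q) − 32q_i − 3q_i², with Q = q_i + Σ_{j≠i} q_j.
First-order condition: 190 − 8q_i − Σ_{j≠i} q_j = 0.
Imposing symmetry (q_j = q for all j) turns Σ_{j≠i} q_j into 2q, so 190 = 10q and q = 19.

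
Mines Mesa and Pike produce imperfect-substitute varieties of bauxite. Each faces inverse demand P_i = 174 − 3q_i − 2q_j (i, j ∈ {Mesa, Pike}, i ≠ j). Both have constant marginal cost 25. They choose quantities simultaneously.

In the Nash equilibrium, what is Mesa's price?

Mine Mesa's profit: π = q_{Mesa}(174 − 3q_{Mesa} − 2q_{Pike}) − 25q_{Mesa}.
∂π/∂q_{Mesa} = 149 − 6q_{Mesa} − 2q_{Pike} = 0 ⇒ q_{Mesa} = 149/6 − (1/3)q_{Pike}.
By symmetry q_{Pike} = q_{Mesa}; substituting into the reaction function, (4/3)q_{Mesa} = 149/6 and q_{Mesa} = 18.625.
P_{Mesa} = 174 − 3·18.625 − 2·18.625 = 80.875.

80.875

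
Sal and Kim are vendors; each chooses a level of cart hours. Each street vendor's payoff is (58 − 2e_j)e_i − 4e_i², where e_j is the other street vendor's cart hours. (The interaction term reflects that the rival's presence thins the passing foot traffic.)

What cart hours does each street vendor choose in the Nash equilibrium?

Sal's payoff is (58 − 2e_K)e_S − 4e_S².
∂π/∂e_S = 58 − 2e_K − 8e_S = 0, so e_S = 7.25 − 0.25e_K.
Setting e_S = e_K in the reaction function: e_S = 7.25 − 0.25e_S, so e_S = 7.25 / 1.25 = 5.8.

5.8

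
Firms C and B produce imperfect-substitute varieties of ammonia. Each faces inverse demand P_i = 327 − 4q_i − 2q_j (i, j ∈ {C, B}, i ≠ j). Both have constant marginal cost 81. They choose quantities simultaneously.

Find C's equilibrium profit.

2420.64

Firm C's profit: π = q_C(327 − 4q_C − 2q_B) − 81q_C.
∂π/∂q_C = 246 − 8q_C − 2q_B = 0 ⇒ q_C = 30.75 − 0.25q_B.
Setting q_C = q_B in the reaction function: q_C = 30.75 − 0.25q_C, so q_C = 30.75 / 1.25 = 24.6.
P_C = 327 − 4·24.6 − 2·24.6 = 179.4.
Profit = (179.4 − 81)·24.6 = 2420.64.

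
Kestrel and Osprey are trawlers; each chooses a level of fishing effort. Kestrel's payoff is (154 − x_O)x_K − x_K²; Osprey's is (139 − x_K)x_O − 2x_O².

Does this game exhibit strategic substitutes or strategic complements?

Expanding Kestrel's payoff: 154x_K − x_Ox_K − x_K².
∂π/∂x_K = 154 − x_O − 2x_K = 0, so x_K = 77 − 0.5x_O.
The best-response slope dx_K/dx_O = −0.5 < 0: the reaction function is downward-sloping, so the choices are strategic substitutes.

strategic substitutes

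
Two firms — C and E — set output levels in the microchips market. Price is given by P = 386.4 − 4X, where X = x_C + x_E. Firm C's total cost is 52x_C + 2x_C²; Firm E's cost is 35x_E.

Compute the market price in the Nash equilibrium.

Firm C's profit: π = x_C(386.4 − 4(x_C + x_E)) − 52x_C − 2x_C².
∂π/∂x_C = 334.4 − 12x_C − 4x_E = 0, so x_C = 418/15 − (1/3)x_E.
For E: ∂π/∂x_E = 351.4 − 8x_E − 4x_C = 0 ⇒ x_E = 43.925 − 0.5x_C.
Substituting the second reaction function into the first: x_C = 418/15 − (1/3)(43.925 − 0.5x_C), which gives (5/6)x_C = 13.225 ⇒ x_C = 15.87.
Then x_E = 43.925 − 0.5·15.87 = 35.99.
Equilibrium price: P = 386.4 − 4·51.86 = 178.96.

178.96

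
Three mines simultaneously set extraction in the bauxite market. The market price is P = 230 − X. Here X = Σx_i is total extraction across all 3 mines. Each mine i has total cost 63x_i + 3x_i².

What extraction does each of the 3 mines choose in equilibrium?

A representative mine's profit is π_i = x_i(230 − X) − 63x_i − 3x_i², with X = x_i + Σ_{j≠i} x_j.
First-order condition: 167 − 8x_i − Σ_{j≠i} x_j = 0.
In a symmetric equilibrium every mine chooses the same x, so Σ_{j≠i} x_j = 2x. The condition becomes 167 − 10x = 0, giving x = 167/10 = 16.7.

16.7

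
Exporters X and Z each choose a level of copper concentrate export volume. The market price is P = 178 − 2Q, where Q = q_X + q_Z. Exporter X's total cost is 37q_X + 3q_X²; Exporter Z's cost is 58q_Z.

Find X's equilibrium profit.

Exporter X's profit: π = q_X(178 − 2(q_X + q_Z)) − 37q_X − 3q_X².
∂π/∂q_X = 141 − 10q_X − 2q_Z = 0, so q_X = 14.1 − 0.2q_Z.
For Z: ∂π/∂q_Z = 120 − 4q_Z − 2q_X = 0 ⇒ q_Z = 30 − 0.5q_X.
Substituting the second reaction function into the first: q_X = 14.1 − 0.2(30 − 0.5q_X), which gives 0.9q_X = 8.1 ⇒ q_X = 9.
Then q_Z = 30 − 0.5·9 = 25.5.
Price P = 178 − 2·34.5 = 109.
X's profit: (109 − 37)·9 − 3(9)² = 405.

405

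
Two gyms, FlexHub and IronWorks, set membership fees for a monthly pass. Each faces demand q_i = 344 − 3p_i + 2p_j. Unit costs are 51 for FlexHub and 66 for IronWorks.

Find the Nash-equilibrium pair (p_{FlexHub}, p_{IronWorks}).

FlexHub's profit: π = (p_{FlexHub} − 51)(344 − 3p_{FlexHub} + 2p_{IronWorks}).
∂π/∂p_{FlexHub} = 497 − 6p_{FlexHub} + 2p_{IronWorks} = 0 ⇒ p_{FlexHub} = 497/6 + (1/3)p_{IronWorks}.
Similarly p_{IronWorks} = 271/3 + (1/3)p_{FlexHub}.
Substituting the second reaction function into the first: p_{FlexHub} = 497/6 + (1/3)(271/3 + (1/3)p_{FlexHub}), which gives (8/9)p_{FlexHub} = 2033/18 ⇒ p_{FlexHub} = 127.0625.
Then p_{IronWorks} = 271/3 + (1/3)·127.0625 = 132.6875.

127.0625, 132.6875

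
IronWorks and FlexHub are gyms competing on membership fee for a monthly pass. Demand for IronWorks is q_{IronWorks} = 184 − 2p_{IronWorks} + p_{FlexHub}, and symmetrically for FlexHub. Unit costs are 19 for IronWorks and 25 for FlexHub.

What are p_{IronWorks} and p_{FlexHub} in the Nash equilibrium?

IronWorks's profit: π = (p_{IronWorks} − 19)(184 − 2p_{IronWorks} + p_{FlexHub}).
∂π/∂p_{IronWorks} = 222 − 4p_{IronWorks} + p_{FlexHub} = 0 ⇒ p_{IronWorks} = 55.5 + 0.25p_{FlexHub}.
Similarly p_{FlexHub} = 58.5 + 0.25p_{IronWorks}.
Substituting the second reaction function into the first: p_{IronWorks} = 55.5 + 0.25(58.5 + 0.25p_{IronWorks}), which gives 0.9375p_{IronWorks} = 70.125 ⇒ p_{IronWorks} = 74.8.
Then p_{FlexHub} = 58.5 + 0.25·74.8 = 77.2.

74.8, 77.2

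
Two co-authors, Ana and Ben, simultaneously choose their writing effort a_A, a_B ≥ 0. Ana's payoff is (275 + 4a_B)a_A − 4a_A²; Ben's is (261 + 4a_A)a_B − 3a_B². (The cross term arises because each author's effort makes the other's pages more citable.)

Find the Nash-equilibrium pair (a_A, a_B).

Expanding Ana's payoff: 275a_A + 4a_Ba_A − 4a_A².
∂π/∂a_A = 275 + 4a_B − 8a_A = 0, so a_A = 34.375 + 0.5a_B.
Likewise for Ben: a_B = 43.5 + (2/3)a_A.
Solving the two reaction functions simultaneously: (1 − (0.5)(2/3))a_A = 34.375 + 0.5·43.5, so (2/3)a_A = 56.125 and a_A = 84.1875.
Then a_B = 43.5 + (2/3)·84.1875 = 99.625.

84.1875, 99.625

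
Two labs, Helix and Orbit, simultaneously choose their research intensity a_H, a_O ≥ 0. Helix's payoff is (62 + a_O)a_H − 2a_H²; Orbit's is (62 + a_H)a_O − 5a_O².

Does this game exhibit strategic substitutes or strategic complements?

Expanding Helix's payoff: 62a_H + a_Oa_H − 2a_H².
∂π/∂a_H = 62 + a_O − 4a_H = 0, so a_H = 15.5 + 0.25a_O.
The best-response slope da_H/da_O = 0.25 > 0: the reaction function is upward-sloping, so the choices are strategic complements.

strategic complements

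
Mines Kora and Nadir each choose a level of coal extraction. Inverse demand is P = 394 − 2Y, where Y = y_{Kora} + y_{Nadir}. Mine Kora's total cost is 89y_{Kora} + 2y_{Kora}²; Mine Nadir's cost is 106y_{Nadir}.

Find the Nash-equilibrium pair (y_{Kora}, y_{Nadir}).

Mine Kora's profit: π = y_{Kora}(394 − 2(y_{Kora} + y_{Nadir})) − 89y_{Kora} − 2y_{Kora}².
∂π/∂y_{Kora} = 305 − 8y_{Kora} − 2y_{Nadir} = 0, so y_{Kora} = 38.125 − 0.25y_{Nadir}.
For Nadir: ∂π/∂y_{Nadir} = 288 − 4y_{Nadir} − 2y_{Kora} = 0 ⇒ y_{Nadir} = 72 − 0.5y_{Kora}.
Plugging y_{Nadir} into Kora's best response: y_{Kora} = 38.125 − 0.25(72 − 0.5y_{Kora}) ⇒ 0.875y_{Kora} = 20.125, so y_{Kora} = 23.
Then y_{Nadir} = 72 − 0.5·23 = 60.5.

23, 60.5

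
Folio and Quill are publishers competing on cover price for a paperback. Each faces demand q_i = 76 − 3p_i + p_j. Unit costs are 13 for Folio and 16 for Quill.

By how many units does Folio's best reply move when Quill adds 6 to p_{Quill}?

1

Folio's profit: π = (p_{Folio} − 13)(76 − 3p_{Folio} + p_{Quill}).
∂π/∂p_{Folio} = 115 − 6p_{Folio} + p_{Quill} = 0 ⇒ p_{Folio} = 115/6 + (1/6)p_{Quill}.
The reaction-function slope is 1/6, so a 6-unit rise in p_{Quill} moves p_{Folio} by 1/6 × 6 = 1. Folio's best response rises — the actions are strategic complements.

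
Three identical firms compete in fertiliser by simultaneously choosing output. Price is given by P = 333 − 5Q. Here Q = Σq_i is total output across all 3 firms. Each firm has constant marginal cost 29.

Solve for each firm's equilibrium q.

A representative firm's profit is π_i = q_i(333 − 5Q) − 29q_i, with Q = q_i + Σ_{j≠i} q_j.
First-order condition: 304 − 10q_i − 5Σ_{j≠i} q_j = 0.
In a symmetric equilibrium every firm chooses the same q, so Σ_{j≠i} q_j = 2q. The condition becomes 304 − 20q = 0, giving q = 304/20 = 15.2.

15.2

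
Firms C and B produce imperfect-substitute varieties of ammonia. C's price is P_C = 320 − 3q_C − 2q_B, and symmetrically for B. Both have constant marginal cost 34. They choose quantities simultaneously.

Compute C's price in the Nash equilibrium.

Firm C's profit: π = q_C(320 − 3q_C − 2q_B) − 34q_C.
∂π/∂q_C = 286 − 6q_C − 2q_B = 0 ⇒ q_C = 143/3 − (1/3)q_B.
By symmetry q_B = q_C; substituting into the reaction function, (4/3)q_C = 143/3 and q_C = 35.75.
P_C = 320 − 3·35.75 − 2·35.75 = 141.25.

141.25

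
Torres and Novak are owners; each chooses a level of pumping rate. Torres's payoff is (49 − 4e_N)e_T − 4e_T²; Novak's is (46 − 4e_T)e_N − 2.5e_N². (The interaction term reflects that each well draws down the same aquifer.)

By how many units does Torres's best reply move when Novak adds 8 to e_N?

-4

Expanding Torres's payoff: 49e_T − 4e_Ne_T − 4e_T².
∂π/∂e_T = 49 − 4e_N − 8e_T = 0, so e_T = 6.125 − 0.5e_N.
The reaction-function slope is −0.5, so an 8-unit rise in e_N moves e_T by −0.5 × 8 = −4. Torres's best response falls — the actions are strategic substitutes.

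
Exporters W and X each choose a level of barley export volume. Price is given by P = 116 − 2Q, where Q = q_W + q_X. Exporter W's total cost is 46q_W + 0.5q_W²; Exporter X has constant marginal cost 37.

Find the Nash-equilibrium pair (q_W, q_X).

Exporter W's profit: π = q_W(116 − 2(q_W + q_X)) − 46q_W − 0.5q_W².
∂π/∂q_W = 70 − 5q_W − 2q_X = 0, so q_W = 14 − 0.4q_X.
For X: ∂π/∂q_X = 79 − 4q_X − 2q_W = 0 ⇒ q_X = 19.75 − 0.5q_W.
Plugging q_X into W's best response: q_W = 14 − 0.4(19.75 − 0.5q_W) ⇒ 0.8q_W = 6.1, so q_W = 7.625.
Then q_X = 19.75 − 0.5·7.625 = 15.9375.

7.625, 15.9375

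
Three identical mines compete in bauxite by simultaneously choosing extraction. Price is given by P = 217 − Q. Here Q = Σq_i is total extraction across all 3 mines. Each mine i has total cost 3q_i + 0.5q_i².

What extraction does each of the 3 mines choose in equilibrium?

42.8

A representative mine's profit is π_i = q_i(217 − Q) − 3q_i − 0.5q_i², with Q = q_i + Σ_{j≠i} q_j.
First-order condition: 214 − 3q_i − Σ_{j≠i} q_j = 0.
Imposing symmetry (q_j = q for all j) turns Σ_{j≠i} q_j into 2q, so 214 = 5q and q = 42.8.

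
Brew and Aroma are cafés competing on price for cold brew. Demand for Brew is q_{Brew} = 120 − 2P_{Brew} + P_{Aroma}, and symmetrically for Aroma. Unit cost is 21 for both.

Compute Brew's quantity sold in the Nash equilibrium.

Brew's profit: π = (P_{Brew} − 21)(120 − 2P_{Brew} + P_{Aroma}).
∂π/∂P_{Brew} = 162 − 4P_{Brew} + P_{Aroma} = 0 ⇒ P_{Brew} = 40.5 + 0.25P_{Aroma}.
By symmetry P_{Aroma} = P_{Brew}; substituting into the reaction function, 0.75P_{Brew} = 40.5 and P_{Brew} = 54.
q_{Brew} = 120 − 2·54 + 54 = 66.

66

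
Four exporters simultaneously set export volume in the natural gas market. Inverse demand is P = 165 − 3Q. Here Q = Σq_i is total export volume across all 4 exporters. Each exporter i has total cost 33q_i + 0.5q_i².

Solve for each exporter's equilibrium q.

A representative exporter's profit is π_i = q_i(165 − 3Q) − 33q_i − 0.5q_i², with Q = q_i + Σ_{j≠i} q_j.
First-order condition: 132 − 7q_i − 3Σ_{j≠i} q_j = 0.
In a symmetric equilibrium every exporter chooses the same q, so Σ_{j≠i} q_j = 3q. The condition becomes 132 − 16q = 0, giving q = 132/16 = 8.25.

8.25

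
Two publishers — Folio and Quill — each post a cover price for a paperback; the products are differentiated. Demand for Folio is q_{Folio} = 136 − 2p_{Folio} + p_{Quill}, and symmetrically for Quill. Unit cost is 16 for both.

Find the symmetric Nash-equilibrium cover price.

Folio's profit: π = (p_{Folio} − 16)(136 − 2p_{Folio} + p_{Quill}).
∂π/∂p_{Folio} = 168 − 4p_{Folio} + p_{Quill} = 0 ⇒ p_{Folio} = 42 + 0.25p_{Quill}.
By symmetry p_{Quill} = p_{Folio}; substituting into the reaction function, 0.75p_{Folio} = 42 and p_{Folio} = 56.

56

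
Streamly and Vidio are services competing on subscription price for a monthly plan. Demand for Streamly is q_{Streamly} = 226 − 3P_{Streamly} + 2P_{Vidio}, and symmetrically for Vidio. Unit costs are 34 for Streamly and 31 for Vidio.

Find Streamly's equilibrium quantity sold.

142.3125

Streamly's profit: π = (P_{Streamly} − 34)(226 − 3P_{Streamly} + 2P_{Vidio}).
∂π/∂P_{Streamly} = 328 − 6P_{Streamly} + 2P_{Vidio} = 0 ⇒ P_{Streamly} = 164/3 + (1/3)P_{Vidio}.
Similarly P_{Vidio} = 319/6 + (1/3)P_{Streamly}.
Substituting the second reaction function into the first: P_{Streamly} = 164/3 + (1/3)(319/6 + (1/3)P_{Streamly}), which gives (8/9)P_{Streamly} = 1303/18 ⇒ P_{Streamly} = 81.4375.
Then P_{Vidio} = 319/6 + (1/3)·81.4375 = 80.3125.
q_{Streamly} = 226 − 3·81.4375 + 2·80.3125 = 142.3125.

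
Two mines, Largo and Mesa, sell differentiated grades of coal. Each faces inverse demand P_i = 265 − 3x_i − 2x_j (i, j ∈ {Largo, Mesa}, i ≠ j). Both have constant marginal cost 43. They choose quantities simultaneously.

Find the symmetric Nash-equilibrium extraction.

Mine Largo's profit: π = x_{Largo}(265 − 3x_{Largo} − 2x_{Mesa}) − 43x_{Largo}.
∂π/∂x_{Largo} = 222 − 6x_{Largo} − 2x_{Mesa} = 0 ⇒ x_{Largo} = 37 − (1/3)x_{Mesa}.
By symmetry x_{Mesa} = x_{Largo}; substituting into the reaction function, (4/3)x_{Largo} = 37 and x_{Largo} = 27.75.

27.75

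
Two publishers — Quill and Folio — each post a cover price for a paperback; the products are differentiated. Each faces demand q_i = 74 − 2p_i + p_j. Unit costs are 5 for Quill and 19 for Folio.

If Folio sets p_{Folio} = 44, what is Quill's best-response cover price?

32

Quill's profit: π = (p_{Quill} − 5)(74 − 2p_{Quill} + p_{Folio}).
∂π/∂p_{Quill} = 84 − 4p_{Quill} + p_{Folio} = 0 ⇒ p_{Quill} = 21 + 0.25p_{Folio}.
At p_{Folio} = 44: p_{Quill} = 21 + 0.25·44 = 32.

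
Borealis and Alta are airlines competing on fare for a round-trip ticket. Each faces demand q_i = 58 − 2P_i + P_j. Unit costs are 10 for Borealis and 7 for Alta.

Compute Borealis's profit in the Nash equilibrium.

Borealis's profit: π = (P_{Borealis} − 10)(58 − 2P_{Borealis} + P_{Alta}).
∂π/∂P_{Borealis} = 78 − 4P_{Borealis} + P_{Alta} = 0 ⇒ P_{Borealis} = 19.5 + 0.25P_{Alta}.
Similarly P_{Alta} = 18 + 0.25P_{Borealis}.
Substituting the second reaction function into the first: P_{Borealis} = 19.5 + 0.25(18 + 0.25P_{Borealis}), which gives 0.9375P_{Borealis} = 24 ⇒ P_{Borealis} = 25.6.
Then P_{Alta} = 18 + 0.25·25.6 = 24.4.
q_{Borealis} = 58 − 2·25.6 + 24.4 = 31.2.
Profit = (25.6 − 10)·31.2 = 486.72.

486.72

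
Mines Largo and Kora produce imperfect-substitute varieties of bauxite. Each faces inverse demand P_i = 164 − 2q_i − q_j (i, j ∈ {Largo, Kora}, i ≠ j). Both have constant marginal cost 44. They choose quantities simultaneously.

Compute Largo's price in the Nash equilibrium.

92

Mine Largo's profit: π = q_{Largo}(164 − 2q_{Largo} − q_{Kora}) − 44q_{Largo}.
∂π/∂q_{Largo} = 120 − 4q_{Largo} − q_{Kora} = 0 ⇒ q_{Largo} = 30 − 0.25q_{Kora}.
By symmetry q_{Kora} = q_{Largo}; substituting into the reaction function, 1.25q_{Largo} = 30 and q_{Largo} = 24.
P_{Largo} = 164 − 2·24 − 24 = 92.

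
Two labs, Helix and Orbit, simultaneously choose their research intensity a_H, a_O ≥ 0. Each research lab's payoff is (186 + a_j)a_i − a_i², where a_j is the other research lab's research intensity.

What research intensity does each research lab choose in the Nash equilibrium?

186

Helix's payoff is (186 + a_O)a_H − a_H².
∂π/∂a_H = 186 + a_O − 2a_H = 0, so a_H = 93 + 0.5a_O.
The game is symmetric, so in equilibrium a_O = a_H: the reaction function gives 0.5a_H = 93, hence a_H = 186.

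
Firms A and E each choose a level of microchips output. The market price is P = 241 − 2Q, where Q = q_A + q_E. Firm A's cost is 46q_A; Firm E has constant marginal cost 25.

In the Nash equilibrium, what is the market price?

104

Firm A's profit: π = q_A(241 − 2(q_A + q_E)) − 46q_A.
∂π/∂q_A = 195 − 4q_A − 2q_E = 0, so q_A = 48.75 − 0.5q_E.
By the same steps for E: q_E = 54 − 0.5q_A.
Plugging q_E into A's best response: q_A = 48.75 − 0.5(54 − 0.5q_A) ⇒ 0.75q_A = 21.75, so q_A = 29.
Then q_E = 54 − 0.5·29 = 39.5.
Equilibrium price: P = 241 − 2·68.5 = 104.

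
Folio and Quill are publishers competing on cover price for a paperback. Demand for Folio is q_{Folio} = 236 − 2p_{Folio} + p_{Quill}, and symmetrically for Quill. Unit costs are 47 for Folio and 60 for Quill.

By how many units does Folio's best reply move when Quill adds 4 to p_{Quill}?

Folio's profit: π = (p_{Folio} − 47)(236 − 2p_{Folio} + p_{Quill}).
∂π/∂p_{Folio} = 330 − 4p_{Folio} + p_{Quill} = 0 ⇒ p_{Folio} = 82.5 + 0.25p_{Quill}.
The reaction-function slope is 0.25, so a 4-unit rise in p_{Quill} moves p_{Folio} by 0.25 × 4 = 1. Folio's best response rises — the actions are strategic complements.

1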